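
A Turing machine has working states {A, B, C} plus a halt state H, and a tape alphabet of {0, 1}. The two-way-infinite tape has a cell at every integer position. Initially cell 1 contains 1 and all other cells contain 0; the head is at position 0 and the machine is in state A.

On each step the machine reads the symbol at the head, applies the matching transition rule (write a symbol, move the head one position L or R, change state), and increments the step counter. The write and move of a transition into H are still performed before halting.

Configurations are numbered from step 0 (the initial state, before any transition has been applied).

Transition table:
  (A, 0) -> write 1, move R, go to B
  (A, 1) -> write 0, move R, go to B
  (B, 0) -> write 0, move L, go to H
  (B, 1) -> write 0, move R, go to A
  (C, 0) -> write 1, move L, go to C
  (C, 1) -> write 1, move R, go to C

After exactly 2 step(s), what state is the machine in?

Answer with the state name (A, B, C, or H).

Step 1: in state A at pos 0, read 0 -> (A,0)->write 1,move R,goto B. Now: state=B, head=1, tape[-1..2]=0110 (head:   ^)
Step 2: in state B at pos 1, read 1 -> (B,1)->write 0,move R,goto A. Now: state=A, head=2, tape[-1..3]=01000 (head:    ^)

Answer: A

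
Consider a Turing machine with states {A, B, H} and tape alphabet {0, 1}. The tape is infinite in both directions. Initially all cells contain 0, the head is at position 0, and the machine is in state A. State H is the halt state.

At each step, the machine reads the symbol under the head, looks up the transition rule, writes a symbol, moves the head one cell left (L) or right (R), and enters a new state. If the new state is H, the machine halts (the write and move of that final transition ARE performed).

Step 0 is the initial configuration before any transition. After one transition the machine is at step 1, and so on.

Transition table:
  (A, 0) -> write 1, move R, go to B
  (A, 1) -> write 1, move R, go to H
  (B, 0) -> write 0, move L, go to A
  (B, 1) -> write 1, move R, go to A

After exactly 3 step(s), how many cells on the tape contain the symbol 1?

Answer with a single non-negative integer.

Step 1: in state A at pos 0, read 0 -> (A,0)->write 1,move R,goto B. Now: state=B, head=1, tape[-1..2]=0100 (head:   ^)
Step 2: in state B at pos 1, read 0 -> (B,0)->write 0,move L,goto A. Now: state=A, head=0, tape[-1..2]=0100 (head:  ^)
Step 3: in state A at pos 0, read 1 -> (A,1)->write 1,move R,goto H. Now: state=H, head=1, tape[-1..2]=0100 (head:   ^)
Cells containing 1 after step 3: {0} -> 1 cell(s)

Answer: 1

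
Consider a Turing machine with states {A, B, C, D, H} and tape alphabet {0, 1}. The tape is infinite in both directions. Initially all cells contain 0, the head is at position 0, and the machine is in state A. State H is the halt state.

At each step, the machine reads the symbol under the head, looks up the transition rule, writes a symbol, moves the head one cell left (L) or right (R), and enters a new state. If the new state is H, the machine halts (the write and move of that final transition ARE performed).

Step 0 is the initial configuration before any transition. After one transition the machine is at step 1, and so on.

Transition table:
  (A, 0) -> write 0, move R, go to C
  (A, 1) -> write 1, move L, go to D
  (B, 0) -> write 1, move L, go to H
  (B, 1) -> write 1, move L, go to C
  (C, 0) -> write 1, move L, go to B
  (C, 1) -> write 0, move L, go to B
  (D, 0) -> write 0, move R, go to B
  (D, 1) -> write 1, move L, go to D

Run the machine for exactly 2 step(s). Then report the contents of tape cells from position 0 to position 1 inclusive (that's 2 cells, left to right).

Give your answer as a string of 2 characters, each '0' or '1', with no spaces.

Answer: 01

Derivation:
Step 1: in state A at pos 0, read 0 -> (A,0)->write 0,move R,goto C. Now: state=C, head=1, tape[-1..2]=0000 (head:   ^)
Step 2: in state C at pos 1, read 0 -> (C,0)->write 1,move L,goto B. Now: state=B, head=0, tape[-1..2]=0010 (head:  ^)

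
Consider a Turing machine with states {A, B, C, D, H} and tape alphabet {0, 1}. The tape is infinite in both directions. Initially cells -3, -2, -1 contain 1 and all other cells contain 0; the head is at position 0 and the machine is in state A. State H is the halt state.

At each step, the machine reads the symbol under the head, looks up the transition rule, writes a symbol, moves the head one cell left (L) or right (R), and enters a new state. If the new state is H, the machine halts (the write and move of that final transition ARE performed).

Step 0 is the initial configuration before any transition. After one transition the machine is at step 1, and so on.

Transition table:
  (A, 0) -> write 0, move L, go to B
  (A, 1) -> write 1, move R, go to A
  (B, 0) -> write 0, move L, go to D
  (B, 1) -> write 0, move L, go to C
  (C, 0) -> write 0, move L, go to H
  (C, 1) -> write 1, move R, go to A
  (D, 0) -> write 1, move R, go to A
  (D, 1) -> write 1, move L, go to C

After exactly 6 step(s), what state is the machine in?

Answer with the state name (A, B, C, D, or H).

Step 1: in state A at pos 0, read 0 -> (A,0)->write 0,move L,goto B. Now: state=B, head=-1, tape[-4..1]=011100 (head:    ^)
Step 2: in state B at pos -1, read 1 -> (B,1)->write 0,move L,goto C. Now: state=C, head=-2, tape[-4..1]=011000 (head:   ^)
Step 3: in state C at pos -2, read 1 -> (C,1)->write 1,move R,goto A. Now: state=A, head=-1, tape[-4..1]=011000 (head:    ^)
Step 4: in state A at pos -1, read 0 -> (A,0)->write 0,move L,goto B. Now: state=B, head=-2, tape[-4..1]=011000 (head:   ^)
Step 5: in state B at pos -2, read 1 -> (B,1)->write 0,move L,goto C. Now: state=C, head=-3, tape[-4..1]=010000 (head:  ^)
Step 6: in state C at pos -3, read 1 -> (C,1)->write 1,move R,goto A. Now: state=A, head=-2, tape[-4..1]=010000 (head:   ^)

Answer: A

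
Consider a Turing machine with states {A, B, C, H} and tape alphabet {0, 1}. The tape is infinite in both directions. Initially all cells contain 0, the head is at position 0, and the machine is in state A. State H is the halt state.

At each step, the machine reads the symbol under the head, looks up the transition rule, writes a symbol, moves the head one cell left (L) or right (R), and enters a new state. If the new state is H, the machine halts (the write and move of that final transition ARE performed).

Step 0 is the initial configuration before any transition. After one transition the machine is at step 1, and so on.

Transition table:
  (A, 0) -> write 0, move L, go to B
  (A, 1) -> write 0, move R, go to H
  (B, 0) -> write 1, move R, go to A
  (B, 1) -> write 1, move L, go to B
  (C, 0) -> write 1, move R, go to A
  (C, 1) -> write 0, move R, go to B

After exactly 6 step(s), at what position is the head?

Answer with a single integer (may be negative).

Step 1: in state A at pos 0, read 0 -> (A,0)->write 0,move L,goto B. Now: state=B, head=-1, tape[-2..1]=0000 (head:  ^)
Step 2: in state B at pos -1, read 0 -> (B,0)->write 1,move R,goto A. Now: state=A, head=0, tape[-2..1]=0100 (head:   ^)
Step 3: in state A at pos 0, read 0 -> (A,0)->write 0,move L,goto B. Now: state=B, head=-1, tape[-2..1]=0100 (head:  ^)
Step 4: in state B at pos -1, read 1 -> (B,1)->write 1,move L,goto B. Now: state=B, head=-2, tape[-3..1]=00100 (head:  ^)
Step 5: in state B at pos -2, read 0 -> (B,0)->write 1,move R,goto A. Now: state=A, head=-1, tape[-3..1]=01100 (head:   ^)
Step 6: in state A at pos -1, read 1 -> (A,1)->write 0,move R,goto H. Now: state=H, head=0, tape[-3..1]=01000 (head:    ^)

Answer: 0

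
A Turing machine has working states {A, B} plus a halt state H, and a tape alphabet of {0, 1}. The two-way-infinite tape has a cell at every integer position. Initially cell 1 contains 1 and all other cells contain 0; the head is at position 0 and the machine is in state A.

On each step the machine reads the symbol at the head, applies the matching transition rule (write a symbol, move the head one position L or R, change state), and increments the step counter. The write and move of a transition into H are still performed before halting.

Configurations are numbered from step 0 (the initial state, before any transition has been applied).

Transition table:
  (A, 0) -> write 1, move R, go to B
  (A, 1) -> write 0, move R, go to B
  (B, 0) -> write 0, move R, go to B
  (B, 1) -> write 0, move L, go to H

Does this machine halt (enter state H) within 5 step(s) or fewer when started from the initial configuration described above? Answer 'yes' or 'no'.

Step 1: in state A at pos 0, read 0 -> (A,0)->write 1,move R,goto B. Now: state=B, head=1, tape[-1..2]=0110 (head:   ^)
Step 2: in state B at pos 1, read 1 -> (B,1)->write 0,move L,goto H. Now: state=H, head=0, tape[-1..2]=0100 (head:  ^)
State H reached at step 2; 2 <= 5 -> yes

Answer: yes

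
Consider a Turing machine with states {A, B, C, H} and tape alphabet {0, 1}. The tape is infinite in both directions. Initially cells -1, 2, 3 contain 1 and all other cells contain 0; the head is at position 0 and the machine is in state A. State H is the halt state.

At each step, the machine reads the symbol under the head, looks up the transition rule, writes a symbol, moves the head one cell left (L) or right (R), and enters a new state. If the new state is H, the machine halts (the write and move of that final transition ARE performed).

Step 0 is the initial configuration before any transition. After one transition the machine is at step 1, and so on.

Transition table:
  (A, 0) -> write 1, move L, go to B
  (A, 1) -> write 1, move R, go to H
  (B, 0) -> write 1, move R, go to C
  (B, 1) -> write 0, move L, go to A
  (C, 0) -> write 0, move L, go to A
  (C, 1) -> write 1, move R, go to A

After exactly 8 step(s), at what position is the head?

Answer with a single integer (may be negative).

Answer: -2

Derivation:
Step 1: in state A at pos 0, read 0 -> (A,0)->write 1,move L,goto B. Now: state=B, head=-1, tape[-2..4]=0110110 (head:  ^)
Step 2: in state B at pos -1, read 1 -> (B,1)->write 0,move L,goto A. Now: state=A, head=-2, tape[-3..4]=00010110 (head:  ^)
Step 3: in state A at pos -2, read 0 -> (A,0)->write 1,move L,goto B. Now: state=B, head=-3, tape[-4..4]=001010110 (head:  ^)
Step 4: in state B at pos -3, read 0 -> (B,0)->write 1,move R,goto C. Now: state=C, head=-2, tape[-4..4]=011010110 (head:   ^)
Step 5: in state C at pos -2, read 1 -> (C,1)->write 1,move R,goto A. Now: state=A, head=-1, tape[-4..4]=011010110 (head:    ^)
Step 6: in state A at pos -1, read 0 -> (A,0)->write 1,move L,goto B. Now: state=B, head=-2, tape[-4..4]=011110110 (head:   ^)
Step 7: in state B at pos -2, read 1 -> (B,1)->write 0,move L,goto A. Now: state=A, head=-3, tape[-4..4]=010110110 (head:  ^)
Step 8: in state A at pos -3, read 1 -> (A,1)->write 1,move R,goto H. Now: state=H, head=-2, tape[-4..4]=010110110 (head:   ^)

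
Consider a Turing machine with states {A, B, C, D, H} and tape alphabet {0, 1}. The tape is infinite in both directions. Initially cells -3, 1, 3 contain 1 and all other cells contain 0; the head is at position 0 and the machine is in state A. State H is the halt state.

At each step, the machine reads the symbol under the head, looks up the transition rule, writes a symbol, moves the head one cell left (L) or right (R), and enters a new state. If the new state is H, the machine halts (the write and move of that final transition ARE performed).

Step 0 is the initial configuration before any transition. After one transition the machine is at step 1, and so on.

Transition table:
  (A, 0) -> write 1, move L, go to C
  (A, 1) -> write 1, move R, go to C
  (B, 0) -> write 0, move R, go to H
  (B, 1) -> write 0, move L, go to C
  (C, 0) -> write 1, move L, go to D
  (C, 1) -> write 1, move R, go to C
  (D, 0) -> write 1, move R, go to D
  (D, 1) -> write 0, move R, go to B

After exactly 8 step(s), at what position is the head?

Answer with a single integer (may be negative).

Answer: -2

Derivation:
Step 1: in state A at pos 0, read 0 -> (A,0)->write 1,move L,goto C. Now: state=C, head=-1, tape[-4..4]=010011010 (head:    ^)
Step 2: in state C at pos -1, read 0 -> (C,0)->write 1,move L,goto D. Now: state=D, head=-2, tape[-4..4]=010111010 (head:   ^)
Step 3: in state D at pos -2, read 0 -> (D,0)->write 1,move R,goto D. Now: state=D, head=-1, tape[-4..4]=011111010 (head:    ^)
Step 4: in state D at pos -1, read 1 -> (D,1)->write 0,move R,goto B. Now: state=B, head=0, tape[-4..4]=011011010 (head:     ^)
Step 5: in state B at pos 0, read 1 -> (B,1)->write 0,move L,goto C. Now: state=C, head=-1, tape[-4..4]=011001010 (head:    ^)
Step 6: in state C at pos -1, read 0 -> (C,0)->write 1,move L,goto D. Now: state=D, head=-2, tape[-4..4]=011101010 (head:   ^)
Step 7: in state D at pos -2, read 1 -> (D,1)->write 0,move R,goto B. Now: state=B, head=-1, tape[-4..4]=010101010 (head:    ^)
Step 8: in state B at pos -1, read 1 -> (B,1)->write 0,move L,goto C. Now: state=C, head=-2, tape[-4..4]=010001010 (head:   ^)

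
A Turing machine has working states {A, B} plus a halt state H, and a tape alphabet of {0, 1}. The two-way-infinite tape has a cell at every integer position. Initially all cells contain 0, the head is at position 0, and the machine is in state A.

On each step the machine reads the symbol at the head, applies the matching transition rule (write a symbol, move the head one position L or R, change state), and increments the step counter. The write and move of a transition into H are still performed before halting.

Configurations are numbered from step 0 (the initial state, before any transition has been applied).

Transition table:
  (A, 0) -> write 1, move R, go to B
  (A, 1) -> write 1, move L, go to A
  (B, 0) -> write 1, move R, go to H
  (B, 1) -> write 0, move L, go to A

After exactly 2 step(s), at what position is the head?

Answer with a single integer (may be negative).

Step 1: in state A at pos 0, read 0 -> (A,0)->write 1,move R,goto B. Now: state=B, head=1, tape[-1..2]=0100 (head:   ^)
Step 2: in state B at pos 1, read 0 -> (B,0)->write 1,move R,goto H. Now: state=H, head=2, tape[-1..3]=01100 (head:    ^)

Answer: 2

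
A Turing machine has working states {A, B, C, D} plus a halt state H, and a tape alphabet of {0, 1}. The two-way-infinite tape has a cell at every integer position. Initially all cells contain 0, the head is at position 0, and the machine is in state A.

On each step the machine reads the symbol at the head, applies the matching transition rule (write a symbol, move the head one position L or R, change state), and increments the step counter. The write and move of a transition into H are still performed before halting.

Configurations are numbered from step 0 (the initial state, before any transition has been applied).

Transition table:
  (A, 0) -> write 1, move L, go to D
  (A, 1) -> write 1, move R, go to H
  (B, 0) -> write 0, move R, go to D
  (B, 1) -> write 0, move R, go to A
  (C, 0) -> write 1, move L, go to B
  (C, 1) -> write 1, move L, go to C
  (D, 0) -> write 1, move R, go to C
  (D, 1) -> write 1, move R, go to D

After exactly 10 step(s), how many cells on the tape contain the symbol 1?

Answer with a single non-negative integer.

Step 1: in state A at pos 0, read 0 -> (A,0)->write 1,move L,goto D. Now: state=D, head=-1, tape[-2..1]=0010 (head:  ^)
Step 2: in state D at pos -1, read 0 -> (D,0)->write 1,move R,goto C. Now: state=C, head=0, tape[-2..1]=0110 (head:   ^)
Step 3: in state C at pos 0, read 1 -> (C,1)->write 1,move L,goto C. Now: state=C, head=-1, tape[-2..1]=0110 (head:  ^)
Step 4: in state C at pos -1, read 1 -> (C,1)->write 1,move L,goto C. Now: state=C, head=-2, tape[-3..1]=00110 (head:  ^)
Step 5: in state C at pos -2, read 0 -> (C,0)->write 1,move L,goto B. Now: state=B, head=-3, tape[-4..1]=001110 (head:  ^)
Step 6: in state B at pos -3, read 0 -> (B,0)->write 0,move R,goto D. Now: state=D, head=-2, tape[-4..1]=001110 (head:   ^)
Step 7: in state D at pos -2, read 1 -> (D,1)->write 1,move R,goto D. Now: state=D, head=-1, tape[-4..1]=001110 (head:    ^)
Step 8: in state D at pos -1, read 1 -> (D,1)->write 1,move R,goto D. Now: state=D, head=0, tape[-4..1]=001110 (head:     ^)
Step 9: in state D at pos 0, read 1 -> (D,1)->write 1,move R,goto D. Now: state=D, head=1, tape[-4..2]=0011100 (head:      ^)
Step 10: in state D at pos 1, read 0 -> (D,0)->write 1,move R,goto C. Now: state=C, head=2, tape[-4..3]=00111100 (head:       ^)
Cells containing 1 after step 10: {-2, -1, 0, 1} -> 4 cell(s)

Answer: 4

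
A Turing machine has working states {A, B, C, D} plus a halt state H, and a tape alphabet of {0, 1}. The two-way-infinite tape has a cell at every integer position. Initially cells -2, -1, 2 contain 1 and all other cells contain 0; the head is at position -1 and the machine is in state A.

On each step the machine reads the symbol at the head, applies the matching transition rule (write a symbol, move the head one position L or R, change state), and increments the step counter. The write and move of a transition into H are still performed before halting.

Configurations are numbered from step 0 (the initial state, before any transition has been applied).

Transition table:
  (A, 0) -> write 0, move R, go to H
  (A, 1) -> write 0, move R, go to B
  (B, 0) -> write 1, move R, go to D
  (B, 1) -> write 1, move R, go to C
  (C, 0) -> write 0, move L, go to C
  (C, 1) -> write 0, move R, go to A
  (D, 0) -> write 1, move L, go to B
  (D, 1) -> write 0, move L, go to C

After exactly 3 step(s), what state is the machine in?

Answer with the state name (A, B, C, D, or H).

Answer: B

Derivation:
Step 1: in state A at pos -1, read 1 -> (A,1)->write 0,move R,goto B. Now: state=B, head=0, tape[-3..3]=0100010 (head:    ^)
Step 2: in state B at pos 0, read 0 -> (B,0)->write 1,move R,goto D. Now: state=D, head=1, tape[-3..3]=0101010 (head:     ^)
Step 3: in state D at pos 1, read 0 -> (D,0)->write 1,move L,goto B. Now: state=B, head=0, tape[-3..3]=0101110 (head:    ^)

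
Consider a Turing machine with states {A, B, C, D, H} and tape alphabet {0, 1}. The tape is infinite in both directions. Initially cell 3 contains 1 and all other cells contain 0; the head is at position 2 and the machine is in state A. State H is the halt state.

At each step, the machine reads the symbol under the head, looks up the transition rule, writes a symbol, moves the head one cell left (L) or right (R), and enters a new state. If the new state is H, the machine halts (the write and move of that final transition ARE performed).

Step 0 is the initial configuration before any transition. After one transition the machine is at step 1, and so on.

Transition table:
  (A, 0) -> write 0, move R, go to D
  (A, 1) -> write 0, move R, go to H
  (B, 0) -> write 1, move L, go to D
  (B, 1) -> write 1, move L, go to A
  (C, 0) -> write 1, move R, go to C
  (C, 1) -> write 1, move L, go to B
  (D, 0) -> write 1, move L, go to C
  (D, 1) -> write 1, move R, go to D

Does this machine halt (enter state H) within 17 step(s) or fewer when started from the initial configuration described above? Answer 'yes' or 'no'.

Step 1: in state A at pos 2, read 0 -> (A,0)->write 0,move R,goto D. Now: state=D, head=3, tape[1..4]=0010 (head:   ^)
Step 2: in state D at pos 3, read 1 -> (D,1)->write 1,move R,goto D. Now: state=D, head=4, tape[1..5]=00100 (head:    ^)
Step 3: in state D at pos 4, read 0 -> (D,0)->write 1,move L,goto C. Now: state=C, head=3, tape[1..5]=00110 (head:   ^)
Step 4: in state C at pos 3, read 1 -> (C,1)->write 1,move L,goto B. Now: state=B, head=2, tape[1..5]=00110 (head:  ^)
Step 5: in state B at pos 2, read 0 -> (B,0)->write 1,move L,goto D. Now: state=D, head=1, tape[0..5]=001110 (head:  ^)
Step 6: in state D at pos 1, read 0 -> (D,0)->write 1,move L,goto C. Now: state=C, head=0, tape[-1..5]=0011110 (head:  ^)
Step 7: in state C at pos 0, read 0 -> (C,0)->write 1,move R,goto C. Now: state=C, head=1, tape[-1..5]=0111110 (head:   ^)
Step 8: in state C at pos 1, read 1 -> (C,1)->write 1,move L,goto B. Now: state=B, head=0, tape[-1..5]=0111110 (head:  ^)
Step 9: in state B at pos 0, read 1 -> (B,1)->write 1,move L,goto A. Now: state=A, head=-1, tape[-2..5]=00111110 (head:  ^)
Step 10: in state A at pos -1, read 0 -> (A,0)->write 0,move R,goto D. Now: state=D, head=0, tape[-2..5]=00111110 (head:   ^)
Step 11: in state D at pos 0, read 1 -> (D,1)->write 1,move R,goto D. Now: state=D, head=1, tape[-2..5]=00111110 (head:    ^)
Step 12: in state D at pos 1, read 1 -> (D,1)->write 1,move R,goto D. Now: state=D, head=2, tape[-2..5]=00111110 (head:     ^)
Step 13: in state D at pos 2, read 1 -> (D,1)->write 1,move R,goto D. Now: state=D, head=3, tape[-2..5]=00111110 (head:      ^)
Step 14: in state D at pos 3, read 1 -> (D,1)->write 1,move R,goto D. Now: state=D, head=4, tape[-2..5]=00111110 (head:       ^)
Step 15: in state D at pos 4, read 1 -> (D,1)->write 1,move R,goto D. Now: state=D, head=5, tape[-2..6]=001111100 (head:        ^)
Step 16: in state D at pos 5, read 0 -> (D,0)->write 1,move L,goto C. Now: state=C, head=4, tape[-2..6]=001111110 (head:       ^)
Step 17: in state C at pos 4, read 1 -> (C,1)->write 1,move L,goto B. Now: state=B, head=3, tape[-2..6]=001111110 (head:      ^)
After 17 step(s): state = B (not H) -> not halted within 17 -> no

Answer: no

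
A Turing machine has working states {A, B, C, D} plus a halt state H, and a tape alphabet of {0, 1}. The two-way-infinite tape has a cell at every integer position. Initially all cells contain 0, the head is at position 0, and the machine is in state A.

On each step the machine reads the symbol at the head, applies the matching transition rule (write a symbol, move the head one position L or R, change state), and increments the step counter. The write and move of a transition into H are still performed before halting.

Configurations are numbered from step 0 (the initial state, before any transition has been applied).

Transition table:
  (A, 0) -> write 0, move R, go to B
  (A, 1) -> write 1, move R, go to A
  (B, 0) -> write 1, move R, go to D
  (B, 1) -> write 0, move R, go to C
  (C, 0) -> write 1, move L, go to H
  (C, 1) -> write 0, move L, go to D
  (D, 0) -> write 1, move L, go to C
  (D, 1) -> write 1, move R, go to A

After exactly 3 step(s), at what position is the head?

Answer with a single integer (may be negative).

Step 1: in state A at pos 0, read 0 -> (A,0)->write 0,move R,goto B. Now: state=B, head=1, tape[-1..2]=0000 (head:   ^)
Step 2: in state B at pos 1, read 0 -> (B,0)->write 1,move R,goto D. Now: state=D, head=2, tape[-1..3]=00100 (head:    ^)
Step 3: in state D at pos 2, read 0 -> (D,0)->write 1,move L,goto C. Now: state=C, head=1, tape[-1..3]=00110 (head:   ^)

Answer: 1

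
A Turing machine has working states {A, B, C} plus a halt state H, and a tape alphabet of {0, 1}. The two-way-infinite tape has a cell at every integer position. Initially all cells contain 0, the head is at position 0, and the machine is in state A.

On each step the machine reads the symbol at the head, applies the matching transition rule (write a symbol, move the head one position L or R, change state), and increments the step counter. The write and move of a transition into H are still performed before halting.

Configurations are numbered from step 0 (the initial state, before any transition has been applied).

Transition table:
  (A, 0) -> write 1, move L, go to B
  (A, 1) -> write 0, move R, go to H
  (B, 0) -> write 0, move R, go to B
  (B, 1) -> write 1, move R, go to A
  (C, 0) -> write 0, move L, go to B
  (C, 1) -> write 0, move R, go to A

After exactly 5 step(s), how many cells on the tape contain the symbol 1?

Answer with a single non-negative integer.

Step 1: in state A at pos 0, read 0 -> (A,0)->write 1,move L,goto B. Now: state=B, head=-1, tape[-2..1]=0010 (head:  ^)
Step 2: in state B at pos -1, read 0 -> (B,0)->write 0,move R,goto B. Now: state=B, head=0, tape[-2..1]=0010 (head:   ^)
Step 3: in state B at pos 0, read 1 -> (B,1)->write 1,move R,goto A. Now: state=A, head=1, tape[-2..2]=00100 (head:    ^)
Step 4: in state A at pos 1, read 0 -> (A,0)->write 1,move L,goto B. Now: state=B, head=0, tape[-2..2]=00110 (head:   ^)
Step 5: in state B at pos 0, read 1 -> (B,1)->write 1,move R,goto A. Now: state=A, head=1, tape[-2..2]=00110 (head:    ^)
Cells containing 1 after step 5: {0, 1} -> 2 cell(s)

Answer: 2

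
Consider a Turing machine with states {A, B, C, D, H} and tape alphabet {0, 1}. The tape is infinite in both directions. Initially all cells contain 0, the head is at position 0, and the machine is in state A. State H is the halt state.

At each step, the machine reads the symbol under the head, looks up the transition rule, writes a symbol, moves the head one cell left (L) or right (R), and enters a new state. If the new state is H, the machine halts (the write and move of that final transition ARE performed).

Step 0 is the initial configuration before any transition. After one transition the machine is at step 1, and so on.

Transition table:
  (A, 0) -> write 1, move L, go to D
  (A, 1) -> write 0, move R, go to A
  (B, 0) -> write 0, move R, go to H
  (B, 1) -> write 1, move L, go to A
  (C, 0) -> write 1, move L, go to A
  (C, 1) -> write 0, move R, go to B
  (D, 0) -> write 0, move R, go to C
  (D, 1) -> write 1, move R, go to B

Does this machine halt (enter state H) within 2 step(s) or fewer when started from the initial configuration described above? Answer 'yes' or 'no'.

Step 1: in state A at pos 0, read 0 -> (A,0)->write 1,move L,goto D. Now: state=D, head=-1, tape[-2..1]=0010 (head:  ^)
Step 2: in state D at pos -1, read 0 -> (D,0)->write 0,move R,goto C. Now: state=C, head=0, tape[-2..1]=0010 (head:   ^)
After 2 step(s): state = C (not H) -> not halted within 2 -> no

Answer: no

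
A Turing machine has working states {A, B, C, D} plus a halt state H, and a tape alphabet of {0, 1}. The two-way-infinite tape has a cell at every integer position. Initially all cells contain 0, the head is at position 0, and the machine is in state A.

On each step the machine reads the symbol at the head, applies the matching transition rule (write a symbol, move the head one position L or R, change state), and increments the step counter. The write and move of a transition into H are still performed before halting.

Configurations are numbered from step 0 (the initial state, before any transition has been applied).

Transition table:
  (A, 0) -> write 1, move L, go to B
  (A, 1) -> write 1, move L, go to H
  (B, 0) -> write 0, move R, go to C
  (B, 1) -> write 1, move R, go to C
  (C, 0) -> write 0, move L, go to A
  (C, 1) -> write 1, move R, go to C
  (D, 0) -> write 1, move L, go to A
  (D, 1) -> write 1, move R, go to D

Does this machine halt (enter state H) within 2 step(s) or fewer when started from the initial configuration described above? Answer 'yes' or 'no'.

Answer: no

Derivation:
Step 1: in state A at pos 0, read 0 -> (A,0)->write 1,move L,goto B. Now: state=B, head=-1, tape[-2..1]=0010 (head:  ^)
Step 2: in state B at pos -1, read 0 -> (B,0)->write 0,move R,goto C. Now: state=C, head=0, tape[-2..1]=0010 (head:   ^)
After 2 step(s): state = C (not H) -> not halted within 2 -> no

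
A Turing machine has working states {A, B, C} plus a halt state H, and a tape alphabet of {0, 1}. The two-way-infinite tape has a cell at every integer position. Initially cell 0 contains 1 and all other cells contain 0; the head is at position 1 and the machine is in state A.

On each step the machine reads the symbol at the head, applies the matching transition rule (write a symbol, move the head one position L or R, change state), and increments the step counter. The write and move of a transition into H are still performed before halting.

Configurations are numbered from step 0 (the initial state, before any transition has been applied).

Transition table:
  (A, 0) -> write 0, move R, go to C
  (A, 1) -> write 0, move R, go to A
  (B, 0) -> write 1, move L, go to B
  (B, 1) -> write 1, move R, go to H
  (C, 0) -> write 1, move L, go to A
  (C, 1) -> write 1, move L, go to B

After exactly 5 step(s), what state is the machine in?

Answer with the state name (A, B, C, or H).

Answer: B

Derivation:
Step 1: in state A at pos 1, read 0 -> (A,0)->write 0,move R,goto C. Now: state=C, head=2, tape[-1..3]=01000 (head:    ^)
Step 2: in state C at pos 2, read 0 -> (C,0)->write 1,move L,goto A. Now: state=A, head=1, tape[-1..3]=01010 (head:   ^)
Step 3: in state A at pos 1, read 0 -> (A,0)->write 0,move R,goto C. Now: state=C, head=2, tape[-1..3]=01010 (head:    ^)
Step 4: in state C at pos 2, read 1 -> (C,1)->write 1,move L,goto B. Now: state=B, head=1, tape[-1..3]=01010 (head:   ^)
Step 5: in state B at pos 1, read 0 -> (B,0)->write 1,move L,goto B. Now: state=B, head=0, tape[-1..3]=01110 (head:  ^)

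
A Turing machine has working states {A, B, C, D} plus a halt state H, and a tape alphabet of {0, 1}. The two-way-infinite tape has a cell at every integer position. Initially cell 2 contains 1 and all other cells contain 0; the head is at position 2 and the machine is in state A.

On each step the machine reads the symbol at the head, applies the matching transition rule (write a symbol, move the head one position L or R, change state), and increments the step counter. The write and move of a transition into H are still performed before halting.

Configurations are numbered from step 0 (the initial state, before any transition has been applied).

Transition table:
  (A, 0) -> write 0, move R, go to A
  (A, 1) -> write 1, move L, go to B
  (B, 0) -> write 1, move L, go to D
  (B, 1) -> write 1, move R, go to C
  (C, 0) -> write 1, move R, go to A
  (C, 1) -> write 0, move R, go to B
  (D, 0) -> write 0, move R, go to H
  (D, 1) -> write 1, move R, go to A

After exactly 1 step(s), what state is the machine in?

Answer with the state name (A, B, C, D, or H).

Answer: B

Derivation:
Step 1: in state A at pos 2, read 1 -> (A,1)->write 1,move L,goto B. Now: state=B, head=1, tape[0..3]=0010 (head:  ^)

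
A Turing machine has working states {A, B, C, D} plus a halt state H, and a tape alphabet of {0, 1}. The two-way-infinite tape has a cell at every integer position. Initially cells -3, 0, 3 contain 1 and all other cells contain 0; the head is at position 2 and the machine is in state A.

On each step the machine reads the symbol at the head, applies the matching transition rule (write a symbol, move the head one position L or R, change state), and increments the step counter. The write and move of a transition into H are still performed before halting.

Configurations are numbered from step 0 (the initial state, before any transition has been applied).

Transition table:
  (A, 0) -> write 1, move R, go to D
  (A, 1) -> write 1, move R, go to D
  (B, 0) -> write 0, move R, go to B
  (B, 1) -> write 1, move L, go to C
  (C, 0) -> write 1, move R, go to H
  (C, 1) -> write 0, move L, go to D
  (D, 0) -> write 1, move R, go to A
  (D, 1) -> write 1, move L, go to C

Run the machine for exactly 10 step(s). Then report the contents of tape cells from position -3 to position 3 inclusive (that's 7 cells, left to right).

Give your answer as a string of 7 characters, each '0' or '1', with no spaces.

Step 1: in state A at pos 2, read 0 -> (A,0)->write 1,move R,goto D. Now: state=D, head=3, tape[-4..4]=010010110 (head:        ^)
Step 2: in state D at pos 3, read 1 -> (D,1)->write 1,move L,goto C. Now: state=C, head=2, tape[-4..4]=010010110 (head:       ^)
Step 3: in state C at pos 2, read 1 -> (C,1)->write 0,move L,goto D. Now: state=D, head=1, tape[-4..4]=010010010 (head:      ^)
Step 4: in state D at pos 1, read 0 -> (D,0)->write 1,move R,goto A. Now: state=A, head=2, tape[-4..4]=010011010 (head:       ^)
Step 5: in state A at pos 2, read 0 -> (A,0)->write 1,move R,goto D. Now: state=D, head=3, tape[-4..4]=010011110 (head:        ^)
Step 6: in state D at pos 3, read 1 -> (D,1)->write 1,move L,goto C. Now: state=C, head=2, tape[-4..4]=010011110 (head:       ^)
Step 7: in state C at pos 2, read 1 -> (C,1)->write 0,move L,goto D. Now: state=D, head=1, tape[-4..4]=010011010 (head:      ^)
Step 8: in state D at pos 1, read 1 -> (D,1)->write 1,move L,goto C. Now: state=C, head=0, tape[-4..4]=010011010 (head:     ^)
Step 9: in state C at pos 0, read 1 -> (C,1)->write 0,move L,goto D. Now: state=D, head=-1, tape[-4..4]=010001010 (head:    ^)
Step 10: in state D at pos -1, read 0 -> (D,0)->write 1,move R,goto A. Now: state=A, head=0, tape[-4..4]=010101010 (head:     ^)

Answer: 1010101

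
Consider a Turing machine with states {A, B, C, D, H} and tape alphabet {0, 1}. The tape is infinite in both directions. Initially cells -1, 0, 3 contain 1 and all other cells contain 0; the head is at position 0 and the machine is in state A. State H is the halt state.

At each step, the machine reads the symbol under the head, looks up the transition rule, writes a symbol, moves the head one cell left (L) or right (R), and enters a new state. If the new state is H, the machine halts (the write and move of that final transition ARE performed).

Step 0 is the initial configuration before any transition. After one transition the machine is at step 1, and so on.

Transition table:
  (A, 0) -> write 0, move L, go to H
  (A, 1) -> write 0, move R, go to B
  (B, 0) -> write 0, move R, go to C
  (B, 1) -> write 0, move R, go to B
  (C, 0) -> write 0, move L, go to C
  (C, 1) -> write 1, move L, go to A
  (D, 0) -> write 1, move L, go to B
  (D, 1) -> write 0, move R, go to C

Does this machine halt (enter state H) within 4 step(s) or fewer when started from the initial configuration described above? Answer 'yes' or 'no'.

Answer: no

Derivation:
Step 1: in state A at pos 0, read 1 -> (A,1)->write 0,move R,goto B. Now: state=B, head=1, tape[-2..4]=0100010 (head:    ^)
Step 2: in state B at pos 1, read 0 -> (B,0)->write 0,move R,goto C. Now: state=C, head=2, tape[-2..4]=0100010 (head:     ^)
Step 3: in state C at pos 2, read 0 -> (C,0)->write 0,move L,goto C. Now: state=C, head=1, tape[-2..4]=0100010 (head:    ^)
Step 4: in state C at pos 1, read 0 -> (C,0)->write 0,move L,goto C. Now: state=C, head=0, tape[-2..4]=0100010 (head:   ^)
After 4 step(s): state = C (not H) -> not halted within 4 -> no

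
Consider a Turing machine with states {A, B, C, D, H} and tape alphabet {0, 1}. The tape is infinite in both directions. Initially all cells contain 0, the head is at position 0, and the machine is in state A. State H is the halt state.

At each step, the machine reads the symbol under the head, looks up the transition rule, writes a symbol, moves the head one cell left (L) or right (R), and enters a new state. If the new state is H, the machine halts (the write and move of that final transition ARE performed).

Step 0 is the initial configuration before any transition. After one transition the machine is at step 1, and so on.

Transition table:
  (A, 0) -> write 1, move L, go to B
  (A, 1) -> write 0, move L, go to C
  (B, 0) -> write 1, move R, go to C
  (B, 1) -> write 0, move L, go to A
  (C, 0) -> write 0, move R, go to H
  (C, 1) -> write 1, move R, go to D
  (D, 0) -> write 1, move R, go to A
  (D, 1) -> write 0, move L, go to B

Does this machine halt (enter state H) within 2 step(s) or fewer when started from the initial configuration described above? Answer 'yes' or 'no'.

Step 1: in state A at pos 0, read 0 -> (A,0)->write 1,move L,goto B. Now: state=B, head=-1, tape[-2..1]=0010 (head:  ^)
Step 2: in state B at pos -1, read 0 -> (B,0)->write 1,move R,goto C. Now: state=C, head=0, tape[-2..1]=0110 (head:   ^)
After 2 step(s): state = C (not H) -> not halted within 2 -> no

Answer: no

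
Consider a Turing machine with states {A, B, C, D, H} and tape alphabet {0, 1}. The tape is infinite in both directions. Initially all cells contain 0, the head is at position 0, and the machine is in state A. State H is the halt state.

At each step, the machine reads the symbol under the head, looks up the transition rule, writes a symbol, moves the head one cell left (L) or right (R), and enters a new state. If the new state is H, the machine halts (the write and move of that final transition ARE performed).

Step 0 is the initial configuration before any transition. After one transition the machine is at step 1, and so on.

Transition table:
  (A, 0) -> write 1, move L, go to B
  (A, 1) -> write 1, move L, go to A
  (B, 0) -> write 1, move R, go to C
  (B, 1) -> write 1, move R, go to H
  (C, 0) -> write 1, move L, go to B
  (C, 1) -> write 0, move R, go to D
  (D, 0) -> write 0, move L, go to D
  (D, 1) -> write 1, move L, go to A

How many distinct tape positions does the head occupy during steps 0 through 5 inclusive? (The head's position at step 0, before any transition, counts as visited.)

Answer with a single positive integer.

Answer: 3

Derivation:
Step 1: in state A at pos 0, read 0 -> (A,0)->write 1,move L,goto B. Now: state=B, head=-1, tape[-2..1]=0010 (head:  ^)
Step 2: in state B at pos -1, read 0 -> (B,0)->write 1,move R,goto C. Now: state=C, head=0, tape[-2..1]=0110 (head:   ^)
Step 3: in state C at pos 0, read 1 -> (C,1)->write 0,move R,goto D. Now: state=D, head=1, tape[-2..2]=01000 (head:    ^)
Step 4: in state D at pos 1, read 0 -> (D,0)->write 0,move L,goto D. Now: state=D, head=0, tape[-2..2]=01000 (head:   ^)
Step 5: in state D at pos 0, read 0 -> (D,0)->write 0,move L,goto D. Now: state=D, head=-1, tape[-2..2]=01000 (head:  ^)
Head positions at steps 0..5: starting at 0, distinct positions visited = {-1, 0, 1} -> 3 position(s)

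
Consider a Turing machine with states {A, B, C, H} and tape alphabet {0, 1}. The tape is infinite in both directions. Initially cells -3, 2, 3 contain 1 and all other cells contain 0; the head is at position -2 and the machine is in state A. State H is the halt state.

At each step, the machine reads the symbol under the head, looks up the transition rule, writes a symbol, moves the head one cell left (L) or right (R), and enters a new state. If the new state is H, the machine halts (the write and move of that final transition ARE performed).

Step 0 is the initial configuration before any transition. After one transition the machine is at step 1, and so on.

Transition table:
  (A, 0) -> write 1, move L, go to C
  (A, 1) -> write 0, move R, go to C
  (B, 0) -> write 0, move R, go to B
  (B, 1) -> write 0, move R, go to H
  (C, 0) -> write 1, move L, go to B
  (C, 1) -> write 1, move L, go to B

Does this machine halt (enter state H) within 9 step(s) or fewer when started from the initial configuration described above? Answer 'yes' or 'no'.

Answer: yes

Derivation:
Step 1: in state A at pos -2, read 0 -> (A,0)->write 1,move L,goto C. Now: state=C, head=-3, tape[-4..4]=011000110 (head:  ^)
Step 2: in state C at pos -3, read 1 -> (C,1)->write 1,move L,goto B. Now: state=B, head=-4, tape[-5..4]=0011000110 (head:  ^)
Step 3: in state B at pos -4, read 0 -> (B,0)->write 0,move R,goto B. Now: state=B, head=-3, tape[-5..4]=0011000110 (head:   ^)
Step 4: in state B at pos -3, read 1 -> (B,1)->write 0,move R,goto H. Now: state=H, head=-2, tape[-5..4]=0001000110 (head:    ^)
State H reached at step 4; 4 <= 9 -> yes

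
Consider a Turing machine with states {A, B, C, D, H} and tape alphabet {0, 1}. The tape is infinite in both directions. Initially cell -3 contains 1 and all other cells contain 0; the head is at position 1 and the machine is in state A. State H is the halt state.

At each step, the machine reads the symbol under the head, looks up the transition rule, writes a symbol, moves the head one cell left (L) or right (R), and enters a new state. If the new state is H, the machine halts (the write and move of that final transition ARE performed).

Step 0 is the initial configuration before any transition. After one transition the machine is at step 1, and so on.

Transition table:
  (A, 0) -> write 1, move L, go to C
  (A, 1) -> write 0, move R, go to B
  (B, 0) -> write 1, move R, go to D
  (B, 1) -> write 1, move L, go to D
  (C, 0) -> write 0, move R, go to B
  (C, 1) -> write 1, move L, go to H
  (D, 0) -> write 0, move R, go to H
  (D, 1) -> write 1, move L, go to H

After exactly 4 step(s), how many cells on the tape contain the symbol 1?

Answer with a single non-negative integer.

Answer: 2

Derivation:
Step 1: in state A at pos 1, read 0 -> (A,0)->write 1,move L,goto C. Now: state=C, head=0, tape[-4..2]=0100010 (head:     ^)
Step 2: in state C at pos 0, read 0 -> (C,0)->write 0,move R,goto B. Now: state=B, head=1, tape[-4..2]=0100010 (head:      ^)
Step 3: in state B at pos 1, read 1 -> (B,1)->write 1,move L,goto D. Now: state=D, head=0, tape[-4..2]=0100010 (head:     ^)
Step 4: in state D at pos 0, read 0 -> (D,0)->write 0,move R,goto H. Now: state=H, head=1, tape[-4..2]=0100010 (head:      ^)
Cells containing 1 after step 4: {-3, 1} -> 2 cell(s)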